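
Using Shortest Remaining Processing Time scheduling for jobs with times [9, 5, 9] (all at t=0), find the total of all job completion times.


Since all jobs arrive at t=0, SRPT equals SPT ordering.
SPT order: [5, 9, 9]
Completion times:
  Job 1: p=5, C=5
  Job 2: p=9, C=14
  Job 3: p=9, C=23
Total completion time = 5 + 14 + 23 = 42

42


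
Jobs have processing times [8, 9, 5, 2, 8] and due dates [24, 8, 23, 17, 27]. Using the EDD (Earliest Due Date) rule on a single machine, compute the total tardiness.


Sort by due date (EDD order): [(9, 8), (2, 17), (5, 23), (8, 24), (8, 27)]
Compute completion times and tardiness:
  Job 1: p=9, d=8, C=9, tardiness=max(0,9-8)=1
  Job 2: p=2, d=17, C=11, tardiness=max(0,11-17)=0
  Job 3: p=5, d=23, C=16, tardiness=max(0,16-23)=0
  Job 4: p=8, d=24, C=24, tardiness=max(0,24-24)=0
  Job 5: p=8, d=27, C=32, tardiness=max(0,32-27)=5
Total tardiness = 6

6


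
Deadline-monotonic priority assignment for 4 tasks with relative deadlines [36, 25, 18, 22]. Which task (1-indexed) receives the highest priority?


Sort tasks by relative deadline (ascending):
  Task 3: deadline = 18
  Task 4: deadline = 22
  Task 2: deadline = 25
  Task 1: deadline = 36
Priority order (highest first): [3, 4, 2, 1]
Highest priority task = 3

3


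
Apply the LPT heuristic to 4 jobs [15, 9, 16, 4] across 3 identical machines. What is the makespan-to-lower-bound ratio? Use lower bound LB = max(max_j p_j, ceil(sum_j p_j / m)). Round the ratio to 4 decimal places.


LPT order: [16, 15, 9, 4]
Machine loads after assignment: [16, 15, 13]
LPT makespan = 16
Lower bound = max(max_job, ceil(total/3)) = max(16, 15) = 16
Ratio = 16 / 16 = 1.0

1.0


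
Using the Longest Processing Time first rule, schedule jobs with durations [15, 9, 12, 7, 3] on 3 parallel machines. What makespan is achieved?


Sort jobs in decreasing order (LPT): [15, 12, 9, 7, 3]
Assign each job to the least loaded machine:
  Machine 1: jobs [15], load = 15
  Machine 2: jobs [12, 3], load = 15
  Machine 3: jobs [9, 7], load = 16
Makespan = max load = 16

16


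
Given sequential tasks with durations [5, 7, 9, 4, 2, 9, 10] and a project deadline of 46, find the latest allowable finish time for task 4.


LF(activity 4) = deadline - sum of successor durations
Successors: activities 5 through 7 with durations [2, 9, 10]
Sum of successor durations = 21
LF = 46 - 21 = 25

25


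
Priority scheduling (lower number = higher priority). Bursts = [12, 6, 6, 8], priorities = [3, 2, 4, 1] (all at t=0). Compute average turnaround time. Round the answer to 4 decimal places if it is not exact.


Sort by priority (ascending = highest first):
Order: [(1, 8), (2, 6), (3, 12), (4, 6)]
Completion times:
  Priority 1, burst=8, C=8
  Priority 2, burst=6, C=14
  Priority 3, burst=12, C=26
  Priority 4, burst=6, C=32
Average turnaround = 80/4 = 20.0

20.0


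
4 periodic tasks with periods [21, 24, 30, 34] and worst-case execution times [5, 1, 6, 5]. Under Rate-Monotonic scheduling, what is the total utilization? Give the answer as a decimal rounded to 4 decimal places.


Compute individual utilizations (exact fractions):
  Task 1: C/T = 5/21 (approx. 0.2381)
  Task 2: C/T = 1/24 (approx. 0.0417)
  Task 3: C/T = 6/30 = 1/5 (approx. 0.2)
  Task 4: C/T = 5/34 (approx. 0.1471)
Total utilization U = 5/21 + 1/24 + 1/5 + 5/34 = 8951/14280
Rounded to 4 decimal places: U = 0.6268
RM (Liu & Layland) bound for 4 tasks = 0.756828; compare with U = 8951/14280 (approx. 0.626821)
U <= bound, so schedulable by RM sufficient condition.

0.6268


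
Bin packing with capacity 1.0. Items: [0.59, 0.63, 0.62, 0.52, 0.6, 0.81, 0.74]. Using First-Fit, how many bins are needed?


Place items sequentially using First-Fit:
  Item 0.59 -> new Bin 1
  Item 0.63 -> new Bin 2
  Item 0.62 -> new Bin 3
  Item 0.52 -> new Bin 4
  Item 0.6 -> new Bin 5
  Item 0.81 -> new Bin 6
  Item 0.74 -> new Bin 7
Total bins used = 7

7


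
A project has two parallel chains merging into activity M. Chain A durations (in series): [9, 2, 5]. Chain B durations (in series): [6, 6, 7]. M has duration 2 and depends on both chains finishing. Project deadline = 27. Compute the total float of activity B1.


Forward pass: ES(B1) = sum of predecessors on chain B = 0
EF = ES + duration = 0 + 6 = 6
Backward pass: LF(M) = deadline = 27; LS(M) = 27 - 2 = 25
LF(B1) = LS(M) - sum(successors on chain B) = 25 - 13 = 12
LS = LF - duration = 12 - 6 = 6
Total float = LS - ES = 6 - 0 = 6

6


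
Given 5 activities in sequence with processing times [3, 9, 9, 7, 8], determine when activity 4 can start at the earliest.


Activity 4 starts after activities 1 through 3 complete.
Predecessor durations: [3, 9, 9]
ES = 3 + 9 + 9 = 21

21


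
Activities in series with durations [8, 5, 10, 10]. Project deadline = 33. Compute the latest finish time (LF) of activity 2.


LF(activity 2) = deadline - sum of successor durations
Successors: activities 3 through 4 with durations [10, 10]
Sum of successor durations = 20
LF = 33 - 20 = 13

13


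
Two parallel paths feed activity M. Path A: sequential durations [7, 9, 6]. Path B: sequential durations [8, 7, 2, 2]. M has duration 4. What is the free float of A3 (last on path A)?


ES(A3) = sum of predecessors on chain A = 16
EF(A3) = ES + duration = 16 + 6 = 22
Successor of A3 is M. ES(M) = max(sum(A), sum(B)) = max(22, 19) = 22
Free float = ES(successor) - EF(current) = 22 - 22 = 0

0


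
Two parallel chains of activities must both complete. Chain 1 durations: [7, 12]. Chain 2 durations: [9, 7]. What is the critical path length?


Path A total = 7 + 12 = 19
Path B total = 9 + 7 = 16
Critical path = longest path = max(19, 16) = 19

19


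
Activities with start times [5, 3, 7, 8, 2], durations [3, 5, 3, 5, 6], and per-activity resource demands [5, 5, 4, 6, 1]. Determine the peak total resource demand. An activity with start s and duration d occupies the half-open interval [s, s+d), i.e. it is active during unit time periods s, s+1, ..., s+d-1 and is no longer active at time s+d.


Each activity i is active on [start_i, start_i + duration_i).
Compute total resource usage per time slot:
  t=0: active resources = [], total = 0
  t=1: active resources = [], total = 0
  t=2: active resources = [1], total = 1
  t=3: active resources = [5, 1], total = 6
  t=4: active resources = [5, 1], total = 6
  t=5: active resources = [5, 5, 1], total = 11
  t=6: active resources = [5, 5, 1], total = 11
  t=7: active resources = [5, 5, 4, 1], total = 15
  t=8: active resources = [4, 6], total = 10
  t=9: active resources = [4, 6], total = 10
  t=10: active resources = [6], total = 6
  t=11: active resources = [6], total = 6
  t=12: active resources = [6], total = 6
Peak resource demand = 15

15


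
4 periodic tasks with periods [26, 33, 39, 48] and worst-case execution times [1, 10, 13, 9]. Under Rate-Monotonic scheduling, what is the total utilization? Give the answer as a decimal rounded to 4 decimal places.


Compute individual utilizations (exact fractions):
  Task 1: C/T = 1/26 (approx. 0.0385)
  Task 2: C/T = 10/33 (approx. 0.303)
  Task 3: C/T = 13/39 = 1/3 (approx. 0.3333)
  Task 4: C/T = 9/48 = 3/16 (approx. 0.1875)
Total utilization U = 1/26 + 10/33 + 1/3 + 3/16 = 1973/2288
Rounded to 4 decimal places: U = 0.8623
RM (Liu & Layland) bound for 4 tasks = 0.756828; compare with U = 1973/2288 (approx. 0.862325)
bound < U <= 1, so the RM sufficient condition is not met (inconclusive; an exact test such as response-time analysis is needed).

0.8623


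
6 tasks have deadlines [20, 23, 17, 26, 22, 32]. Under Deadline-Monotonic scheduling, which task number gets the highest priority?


Sort tasks by relative deadline (ascending):
  Task 3: deadline = 17
  Task 1: deadline = 20
  Task 5: deadline = 22
  Task 2: deadline = 23
  Task 4: deadline = 26
  Task 6: deadline = 32
Priority order (highest first): [3, 1, 5, 2, 4, 6]
Highest priority task = 3

3


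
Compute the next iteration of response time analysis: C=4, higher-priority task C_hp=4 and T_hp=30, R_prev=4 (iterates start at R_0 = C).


R_next = C + ceil(R_prev / T_hp) * C_hp
ceil(4 / 30) = ceil(0.1333) = 1
Interference = 1 * 4 = 4
R_next = 4 + 4 = 8

8


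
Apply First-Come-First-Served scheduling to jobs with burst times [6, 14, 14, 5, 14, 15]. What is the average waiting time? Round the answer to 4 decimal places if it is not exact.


FCFS order (as given): [6, 14, 14, 5, 14, 15]
Waiting times:
  Job 1: wait = 0
  Job 2: wait = 6
  Job 3: wait = 20
  Job 4: wait = 34
  Job 5: wait = 39
  Job 6: wait = 53
Sum of waiting times = 152
Average waiting time = 152/6 = 25.3333

25.3333


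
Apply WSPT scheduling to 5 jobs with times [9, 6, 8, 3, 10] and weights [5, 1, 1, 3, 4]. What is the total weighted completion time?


Compute p/w ratios and sort ascending (WSPT): [(3, 3), (9, 5), (10, 4), (6, 1), (8, 1)]
Compute weighted completion times:
  Job (p=3,w=3): C=3, w*C=3*3=9
  Job (p=9,w=5): C=12, w*C=5*12=60
  Job (p=10,w=4): C=22, w*C=4*22=88
  Job (p=6,w=1): C=28, w*C=1*28=28
  Job (p=8,w=1): C=36, w*C=1*36=36
Total weighted completion time = 221

221


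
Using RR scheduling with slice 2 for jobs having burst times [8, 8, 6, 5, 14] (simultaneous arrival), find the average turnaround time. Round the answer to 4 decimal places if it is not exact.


Time quantum = 2
Execution trace:
  J1 runs 2 units, time = 2
  J2 runs 2 units, time = 4
  J3 runs 2 units, time = 6
  J4 runs 2 units, time = 8
  J5 runs 2 units, time = 10
  J1 runs 2 units, time = 12
  J2 runs 2 units, time = 14
  J3 runs 2 units, time = 16
  J4 runs 2 units, time = 18
  J5 runs 2 units, time = 20
  J1 runs 2 units, time = 22
  J2 runs 2 units, time = 24
  J3 runs 2 units, time = 26
  J4 runs 1 units, time = 27
  J5 runs 2 units, time = 29
  J1 runs 2 units, time = 31
  J2 runs 2 units, time = 33
  J5 runs 2 units, time = 35
  J5 runs 2 units, time = 37
  J5 runs 2 units, time = 39
  J5 runs 2 units, time = 41
Finish times: [31, 33, 26, 27, 41]
Average turnaround = 158/5 = 31.6

31.6


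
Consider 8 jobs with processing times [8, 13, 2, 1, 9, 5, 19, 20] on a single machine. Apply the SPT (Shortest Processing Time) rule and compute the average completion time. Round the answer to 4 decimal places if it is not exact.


Sort jobs by processing time (SPT order): [1, 2, 5, 8, 9, 13, 19, 20]
Compute completion times sequentially:
  Job 1: processing = 1, completes at 1
  Job 2: processing = 2, completes at 3
  Job 3: processing = 5, completes at 8
  Job 4: processing = 8, completes at 16
  Job 5: processing = 9, completes at 25
  Job 6: processing = 13, completes at 38
  Job 7: processing = 19, completes at 57
  Job 8: processing = 20, completes at 77
Sum of completion times = 225
Average completion time = 225/8 = 28.125

28.125


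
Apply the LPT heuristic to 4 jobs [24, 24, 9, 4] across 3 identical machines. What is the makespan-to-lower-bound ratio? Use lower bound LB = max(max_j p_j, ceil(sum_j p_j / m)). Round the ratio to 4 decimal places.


LPT order: [24, 24, 9, 4]
Machine loads after assignment: [24, 24, 13]
LPT makespan = 24
Lower bound = max(max_job, ceil(total/3)) = max(24, 21) = 24
Ratio = 24 / 24 = 1.0

1.0


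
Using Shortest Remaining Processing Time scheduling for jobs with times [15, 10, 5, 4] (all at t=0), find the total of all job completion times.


Since all jobs arrive at t=0, SRPT equals SPT ordering.
SPT order: [4, 5, 10, 15]
Completion times:
  Job 1: p=4, C=4
  Job 2: p=5, C=9
  Job 3: p=10, C=19
  Job 4: p=15, C=34
Total completion time = 4 + 9 + 19 + 34 = 66

66


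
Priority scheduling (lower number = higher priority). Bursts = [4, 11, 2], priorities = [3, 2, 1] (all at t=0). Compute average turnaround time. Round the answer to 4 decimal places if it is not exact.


Sort by priority (ascending = highest first):
Order: [(1, 2), (2, 11), (3, 4)]
Completion times:
  Priority 1, burst=2, C=2
  Priority 2, burst=11, C=13
  Priority 3, burst=4, C=17
Average turnaround = 32/3 = 10.6667

10.6667


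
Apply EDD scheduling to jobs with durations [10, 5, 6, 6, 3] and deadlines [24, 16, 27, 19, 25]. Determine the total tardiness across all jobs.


Sort by due date (EDD order): [(5, 16), (6, 19), (10, 24), (3, 25), (6, 27)]
Compute completion times and tardiness:
  Job 1: p=5, d=16, C=5, tardiness=max(0,5-16)=0
  Job 2: p=6, d=19, C=11, tardiness=max(0,11-19)=0
  Job 3: p=10, d=24, C=21, tardiness=max(0,21-24)=0
  Job 4: p=3, d=25, C=24, tardiness=max(0,24-25)=0
  Job 5: p=6, d=27, C=30, tardiness=max(0,30-27)=3
Total tardiness = 3

3


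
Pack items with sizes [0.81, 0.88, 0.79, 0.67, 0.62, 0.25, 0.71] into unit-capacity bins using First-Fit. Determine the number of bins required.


Place items sequentially using First-Fit:
  Item 0.81 -> new Bin 1
  Item 0.88 -> new Bin 2
  Item 0.79 -> new Bin 3
  Item 0.67 -> new Bin 4
  Item 0.62 -> new Bin 5
  Item 0.25 -> Bin 4 (now 0.92)
  Item 0.71 -> new Bin 6
Total bins used = 6

6


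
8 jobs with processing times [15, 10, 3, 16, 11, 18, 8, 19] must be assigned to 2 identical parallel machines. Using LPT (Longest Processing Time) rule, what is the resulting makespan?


Sort jobs in decreasing order (LPT): [19, 18, 16, 15, 11, 10, 8, 3]
Assign each job to the least loaded machine:
  Machine 1: jobs [19, 15, 11, 3], load = 48
  Machine 2: jobs [18, 16, 10, 8], load = 52
Makespan = max load = 52

52


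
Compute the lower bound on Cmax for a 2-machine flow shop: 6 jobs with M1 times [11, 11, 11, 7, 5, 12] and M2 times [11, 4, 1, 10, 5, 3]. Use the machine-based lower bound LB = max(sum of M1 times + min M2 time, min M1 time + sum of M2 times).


LB1 = sum(M1 times) + min(M2 times) = 57 + 1 = 58
LB2 = min(M1 times) + sum(M2 times) = 5 + 34 = 39
Lower bound = max(LB1, LB2) = max(58, 39) = 58

58


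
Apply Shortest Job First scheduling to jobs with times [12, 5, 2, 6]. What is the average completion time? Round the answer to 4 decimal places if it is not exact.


SJF order (ascending): [2, 5, 6, 12]
Completion times:
  Job 1: burst=2, C=2
  Job 2: burst=5, C=7
  Job 3: burst=6, C=13
  Job 4: burst=12, C=25
Average completion = 47/4 = 11.75

11.75


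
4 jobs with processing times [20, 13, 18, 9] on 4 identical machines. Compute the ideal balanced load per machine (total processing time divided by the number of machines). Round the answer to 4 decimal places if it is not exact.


Total processing time = 20 + 13 + 18 + 9 = 60
Number of machines = 4
Ideal balanced load = 60 / 4 = 15.0

15.0


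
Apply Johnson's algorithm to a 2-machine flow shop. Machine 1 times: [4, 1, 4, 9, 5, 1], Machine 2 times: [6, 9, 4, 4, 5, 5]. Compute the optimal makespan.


Apply Johnson's rule:
  Group 1 (a <= b): [(2, 1, 9), (6, 1, 5), (1, 4, 6), (3, 4, 4), (5, 5, 5)]
  Group 2 (a > b): [(4, 9, 4)]
Optimal job order: [2, 6, 1, 3, 5, 4]
Schedule:
  Job 2: M1 done at 1, M2 done at 10
  Job 6: M1 done at 2, M2 done at 15
  Job 1: M1 done at 6, M2 done at 21
  Job 3: M1 done at 10, M2 done at 25
  Job 5: M1 done at 15, M2 done at 30
  Job 4: M1 done at 24, M2 done at 34
Makespan = 34

34


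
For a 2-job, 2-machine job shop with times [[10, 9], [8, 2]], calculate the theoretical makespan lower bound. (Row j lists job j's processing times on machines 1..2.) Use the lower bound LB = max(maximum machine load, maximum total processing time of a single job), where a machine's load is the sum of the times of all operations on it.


Machine loads:
  Machine 1: 10 + 8 = 18
  Machine 2: 9 + 2 = 11
Max machine load = 18
Job totals:
  Job 1: 19
  Job 2: 10
Max job total = 19
Lower bound = max(18, 19) = 19

19


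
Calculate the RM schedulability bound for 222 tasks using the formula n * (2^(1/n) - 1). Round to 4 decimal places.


Compute 2^(1/222) = 1.0031271640
Subtract 1: 1.0031271640 - 1 = 0.0031271640
Multiply by n: 222 * 0.0031271640 = 0.6942304080
Round to 4 dp: 0.6942

0.6942


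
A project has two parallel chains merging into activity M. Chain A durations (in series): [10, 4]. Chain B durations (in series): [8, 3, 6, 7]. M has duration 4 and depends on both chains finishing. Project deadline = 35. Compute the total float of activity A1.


Forward pass: ES(A1) = sum of predecessors on chain A = 0
EF = ES + duration = 0 + 10 = 10
Backward pass: LF(M) = deadline = 35; LS(M) = 35 - 4 = 31
LF(A1) = LS(M) - sum(successors on chain A) = 31 - 4 = 27
LS = LF - duration = 27 - 10 = 17
Total float = LS - ES = 17 - 0 = 17

17


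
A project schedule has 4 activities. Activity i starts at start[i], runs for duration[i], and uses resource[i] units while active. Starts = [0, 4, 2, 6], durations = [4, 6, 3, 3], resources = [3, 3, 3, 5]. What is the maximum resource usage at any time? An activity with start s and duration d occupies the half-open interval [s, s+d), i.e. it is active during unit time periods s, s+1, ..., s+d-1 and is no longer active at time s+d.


Each activity i is active on [start_i, start_i + duration_i).
Compute total resource usage per time slot:
  t=0: active resources = [3], total = 3
  t=1: active resources = [3], total = 3
  t=2: active resources = [3, 3], total = 6
  t=3: active resources = [3, 3], total = 6
  t=4: active resources = [3, 3], total = 6
  t=5: active resources = [3], total = 3
  t=6: active resources = [3, 5], total = 8
  t=7: active resources = [3, 5], total = 8
  t=8: active resources = [3, 5], total = 8
  t=9: active resources = [3], total = 3
Peak resource demand = 8

8


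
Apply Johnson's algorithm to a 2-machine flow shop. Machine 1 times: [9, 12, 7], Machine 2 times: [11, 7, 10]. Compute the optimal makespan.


Apply Johnson's rule:
  Group 1 (a <= b): [(3, 7, 10), (1, 9, 11)]
  Group 2 (a > b): [(2, 12, 7)]
Optimal job order: [3, 1, 2]
Schedule:
  Job 3: M1 done at 7, M2 done at 17
  Job 1: M1 done at 16, M2 done at 28
  Job 2: M1 done at 28, M2 done at 35
Makespan = 35

35


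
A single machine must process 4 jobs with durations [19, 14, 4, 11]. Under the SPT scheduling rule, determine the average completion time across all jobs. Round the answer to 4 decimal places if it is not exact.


Sort jobs by processing time (SPT order): [4, 11, 14, 19]
Compute completion times sequentially:
  Job 1: processing = 4, completes at 4
  Job 2: processing = 11, completes at 15
  Job 3: processing = 14, completes at 29
  Job 4: processing = 19, completes at 48
Sum of completion times = 96
Average completion time = 96/4 = 24.0

24.0


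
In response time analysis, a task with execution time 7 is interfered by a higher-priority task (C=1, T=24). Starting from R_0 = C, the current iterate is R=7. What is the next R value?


R_next = C + ceil(R_prev / T_hp) * C_hp
ceil(7 / 24) = ceil(0.2917) = 1
Interference = 1 * 1 = 1
R_next = 7 + 1 = 8

8


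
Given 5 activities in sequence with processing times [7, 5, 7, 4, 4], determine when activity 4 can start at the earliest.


Activity 4 starts after activities 1 through 3 complete.
Predecessor durations: [7, 5, 7]
ES = 7 + 5 + 7 = 19

19


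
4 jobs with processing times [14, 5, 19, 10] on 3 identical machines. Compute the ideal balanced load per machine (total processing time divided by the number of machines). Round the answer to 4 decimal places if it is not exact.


Total processing time = 14 + 5 + 19 + 10 = 48
Number of machines = 3
Ideal balanced load = 48 / 3 = 16.0

16.0


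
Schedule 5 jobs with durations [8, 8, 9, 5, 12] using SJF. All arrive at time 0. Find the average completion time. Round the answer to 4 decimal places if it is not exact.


SJF order (ascending): [5, 8, 8, 9, 12]
Completion times:
  Job 1: burst=5, C=5
  Job 2: burst=8, C=13
  Job 3: burst=8, C=21
  Job 4: burst=9, C=30
  Job 5: burst=12, C=42
Average completion = 111/5 = 22.2

22.2


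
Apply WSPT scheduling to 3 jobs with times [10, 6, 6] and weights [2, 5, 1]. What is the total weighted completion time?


Compute p/w ratios and sort ascending (WSPT): [(6, 5), (10, 2), (6, 1)]
Compute weighted completion times:
  Job (p=6,w=5): C=6, w*C=5*6=30
  Job (p=10,w=2): C=16, w*C=2*16=32
  Job (p=6,w=1): C=22, w*C=1*22=22
Total weighted completion time = 84

84


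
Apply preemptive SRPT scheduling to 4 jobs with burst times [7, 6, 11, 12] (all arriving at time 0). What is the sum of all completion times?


Since all jobs arrive at t=0, SRPT equals SPT ordering.
SPT order: [6, 7, 11, 12]
Completion times:
  Job 1: p=6, C=6
  Job 2: p=7, C=13
  Job 3: p=11, C=24
  Job 4: p=12, C=36
Total completion time = 6 + 13 + 24 + 36 = 79

79


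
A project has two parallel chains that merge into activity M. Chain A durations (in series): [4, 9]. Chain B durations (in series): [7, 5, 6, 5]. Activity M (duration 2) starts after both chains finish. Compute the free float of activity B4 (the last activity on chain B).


ES(B4) = sum of predecessors on chain B = 18
EF(B4) = ES + duration = 18 + 5 = 23
Successor of B4 is M. ES(M) = max(sum(A), sum(B)) = max(13, 23) = 23
Free float = ES(successor) - EF(current) = 23 - 23 = 0

0


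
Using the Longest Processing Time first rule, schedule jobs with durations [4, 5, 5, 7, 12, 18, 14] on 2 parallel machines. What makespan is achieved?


Sort jobs in decreasing order (LPT): [18, 14, 12, 7, 5, 5, 4]
Assign each job to the least loaded machine:
  Machine 1: jobs [18, 7, 5, 4], load = 34
  Machine 2: jobs [14, 12, 5], load = 31
Makespan = max load = 34

34


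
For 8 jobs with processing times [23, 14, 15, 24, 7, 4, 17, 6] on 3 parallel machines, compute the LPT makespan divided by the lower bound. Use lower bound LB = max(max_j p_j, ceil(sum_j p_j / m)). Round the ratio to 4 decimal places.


LPT order: [24, 23, 17, 15, 14, 7, 6, 4]
Machine loads after assignment: [37, 37, 36]
LPT makespan = 37
Lower bound = max(max_job, ceil(total/3)) = max(24, 37) = 37
Ratio = 37 / 37 = 1.0

1.0


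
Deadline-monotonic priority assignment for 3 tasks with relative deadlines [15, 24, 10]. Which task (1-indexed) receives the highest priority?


Sort tasks by relative deadline (ascending):
  Task 3: deadline = 10
  Task 1: deadline = 15
  Task 2: deadline = 24
Priority order (highest first): [3, 1, 2]
Highest priority task = 3

3


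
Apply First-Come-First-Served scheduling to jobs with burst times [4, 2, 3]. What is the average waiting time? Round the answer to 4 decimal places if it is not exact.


FCFS order (as given): [4, 2, 3]
Waiting times:
  Job 1: wait = 0
  Job 2: wait = 4
  Job 3: wait = 6
Sum of waiting times = 10
Average waiting time = 10/3 = 3.3333

3.3333


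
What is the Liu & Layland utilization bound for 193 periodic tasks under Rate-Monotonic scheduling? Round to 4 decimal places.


Compute 2^(1/193) = 1.0035978931
Subtract 1: 1.0035978931 - 1 = 0.0035978931
Multiply by n: 193 * 0.0035978931 = 0.6943933683
Round to 4 dp: 0.6944

0.6944


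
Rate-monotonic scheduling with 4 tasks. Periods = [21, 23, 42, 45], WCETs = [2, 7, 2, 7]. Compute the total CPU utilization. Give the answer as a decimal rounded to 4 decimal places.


Compute individual utilizations (exact fractions):
  Task 1: C/T = 2/21 (approx. 0.0952)
  Task 2: C/T = 7/23 (approx. 0.3043)
  Task 3: C/T = 2/42 = 1/21 (approx. 0.0476)
  Task 4: C/T = 7/45 (approx. 0.1556)
Total utilization U = 2/21 + 7/23 + 1/21 + 7/45 = 4367/7245
Rounded to 4 decimal places: U = 0.6028
RM (Liu & Layland) bound for 4 tasks = 0.756828; compare with U = 4367/7245 (approx. 0.602761)
U <= bound, so schedulable by RM sufficient condition.

0.6028


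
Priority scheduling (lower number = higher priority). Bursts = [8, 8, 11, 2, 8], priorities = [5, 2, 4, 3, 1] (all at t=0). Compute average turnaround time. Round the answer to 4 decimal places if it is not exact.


Sort by priority (ascending = highest first):
Order: [(1, 8), (2, 8), (3, 2), (4, 11), (5, 8)]
Completion times:
  Priority 1, burst=8, C=8
  Priority 2, burst=8, C=16
  Priority 3, burst=2, C=18
  Priority 4, burst=11, C=29
  Priority 5, burst=8, C=37
Average turnaround = 108/5 = 21.6

21.6


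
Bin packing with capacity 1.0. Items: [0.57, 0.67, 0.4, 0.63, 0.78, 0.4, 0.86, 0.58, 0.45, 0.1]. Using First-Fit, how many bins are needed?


Place items sequentially using First-Fit:
  Item 0.57 -> new Bin 1
  Item 0.67 -> new Bin 2
  Item 0.4 -> Bin 1 (now 0.97)
  Item 0.63 -> new Bin 3
  Item 0.78 -> new Bin 4
  Item 0.4 -> new Bin 5
  Item 0.86 -> new Bin 6
  Item 0.58 -> Bin 5 (now 0.98)
  Item 0.45 -> new Bin 7
  Item 0.1 -> Bin 2 (now 0.77)
Total bins used = 7

7


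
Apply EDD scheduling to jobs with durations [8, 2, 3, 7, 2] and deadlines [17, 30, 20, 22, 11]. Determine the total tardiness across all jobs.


Sort by due date (EDD order): [(2, 11), (8, 17), (3, 20), (7, 22), (2, 30)]
Compute completion times and tardiness:
  Job 1: p=2, d=11, C=2, tardiness=max(0,2-11)=0
  Job 2: p=8, d=17, C=10, tardiness=max(0,10-17)=0
  Job 3: p=3, d=20, C=13, tardiness=max(0,13-20)=0
  Job 4: p=7, d=22, C=20, tardiness=max(0,20-22)=0
  Job 5: p=2, d=30, C=22, tardiness=max(0,22-30)=0
Total tardiness = 0

0


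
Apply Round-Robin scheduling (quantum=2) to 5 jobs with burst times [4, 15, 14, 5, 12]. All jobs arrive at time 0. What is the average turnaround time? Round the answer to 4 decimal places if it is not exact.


Time quantum = 2
Execution trace:
  J1 runs 2 units, time = 2
  J2 runs 2 units, time = 4
  J3 runs 2 units, time = 6
  J4 runs 2 units, time = 8
  J5 runs 2 units, time = 10
  J1 runs 2 units, time = 12
  J2 runs 2 units, time = 14
  J3 runs 2 units, time = 16
  J4 runs 2 units, time = 18
  J5 runs 2 units, time = 20
  J2 runs 2 units, time = 22
  J3 runs 2 units, time = 24
  J4 runs 1 units, time = 25
  J5 runs 2 units, time = 27
  J2 runs 2 units, time = 29
  J3 runs 2 units, time = 31
  J5 runs 2 units, time = 33
  J2 runs 2 units, time = 35
  J3 runs 2 units, time = 37
  J5 runs 2 units, time = 39
  J2 runs 2 units, time = 41
  J3 runs 2 units, time = 43
  J5 runs 2 units, time = 45
  J2 runs 2 units, time = 47
  J3 runs 2 units, time = 49
  J2 runs 1 units, time = 50
Finish times: [12, 50, 49, 25, 45]
Average turnaround = 181/5 = 36.2

36.2


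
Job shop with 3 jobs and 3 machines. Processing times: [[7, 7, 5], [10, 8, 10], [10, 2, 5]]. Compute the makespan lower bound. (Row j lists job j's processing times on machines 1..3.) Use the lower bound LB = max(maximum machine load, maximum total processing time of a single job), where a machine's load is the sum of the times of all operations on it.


Machine loads:
  Machine 1: 7 + 10 + 10 = 27
  Machine 2: 7 + 8 + 2 = 17
  Machine 3: 5 + 10 + 5 = 20
Max machine load = 27
Job totals:
  Job 1: 19
  Job 2: 28
  Job 3: 17
Max job total = 28
Lower bound = max(27, 28) = 28

28


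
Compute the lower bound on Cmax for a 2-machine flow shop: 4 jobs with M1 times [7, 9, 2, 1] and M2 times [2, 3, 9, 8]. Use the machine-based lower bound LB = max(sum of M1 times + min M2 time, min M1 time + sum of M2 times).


LB1 = sum(M1 times) + min(M2 times) = 19 + 2 = 21
LB2 = min(M1 times) + sum(M2 times) = 1 + 22 = 23
Lower bound = max(LB1, LB2) = max(21, 23) = 23

23


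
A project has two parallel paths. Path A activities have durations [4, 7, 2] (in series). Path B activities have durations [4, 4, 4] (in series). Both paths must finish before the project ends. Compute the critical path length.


Path A total = 4 + 7 + 2 = 13
Path B total = 4 + 4 + 4 = 12
Critical path = longest path = max(13, 12) = 13

13


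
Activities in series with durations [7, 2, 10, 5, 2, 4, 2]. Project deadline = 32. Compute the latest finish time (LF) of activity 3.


LF(activity 3) = deadline - sum of successor durations
Successors: activities 4 through 7 with durations [5, 2, 4, 2]
Sum of successor durations = 13
LF = 32 - 13 = 19

19


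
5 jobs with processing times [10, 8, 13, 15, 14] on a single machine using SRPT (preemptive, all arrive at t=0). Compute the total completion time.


Since all jobs arrive at t=0, SRPT equals SPT ordering.
SPT order: [8, 10, 13, 14, 15]
Completion times:
  Job 1: p=8, C=8
  Job 2: p=10, C=18
  Job 3: p=13, C=31
  Job 4: p=14, C=45
  Job 5: p=15, C=60
Total completion time = 8 + 18 + 31 + 45 + 60 = 162

162


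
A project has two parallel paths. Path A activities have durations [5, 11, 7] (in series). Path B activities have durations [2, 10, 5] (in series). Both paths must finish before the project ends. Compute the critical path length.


Path A total = 5 + 11 + 7 = 23
Path B total = 2 + 10 + 5 = 17
Critical path = longest path = max(23, 17) = 23

23


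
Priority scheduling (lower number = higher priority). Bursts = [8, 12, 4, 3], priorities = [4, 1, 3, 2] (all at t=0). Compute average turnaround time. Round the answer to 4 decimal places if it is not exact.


Sort by priority (ascending = highest first):
Order: [(1, 12), (2, 3), (3, 4), (4, 8)]
Completion times:
  Priority 1, burst=12, C=12
  Priority 2, burst=3, C=15
  Priority 3, burst=4, C=19
  Priority 4, burst=8, C=27
Average turnaround = 73/4 = 18.25

18.25


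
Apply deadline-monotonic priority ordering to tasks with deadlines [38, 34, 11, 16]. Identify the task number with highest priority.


Sort tasks by relative deadline (ascending):
  Task 3: deadline = 11
  Task 4: deadline = 16
  Task 2: deadline = 34
  Task 1: deadline = 38
Priority order (highest first): [3, 4, 2, 1]
Highest priority task = 3

3


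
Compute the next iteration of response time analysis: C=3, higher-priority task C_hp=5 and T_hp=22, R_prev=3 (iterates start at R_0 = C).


R_next = C + ceil(R_prev / T_hp) * C_hp
ceil(3 / 22) = ceil(0.1364) = 1
Interference = 1 * 5 = 5
R_next = 3 + 5 = 8

8


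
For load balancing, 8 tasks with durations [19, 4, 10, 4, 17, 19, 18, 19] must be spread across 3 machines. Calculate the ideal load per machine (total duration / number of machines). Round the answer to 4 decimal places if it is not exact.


Total processing time = 19 + 4 + 10 + 4 + 17 + 19 + 18 + 19 = 110
Number of machines = 3
Ideal balanced load = 110 / 3 = 36.6667

36.6667


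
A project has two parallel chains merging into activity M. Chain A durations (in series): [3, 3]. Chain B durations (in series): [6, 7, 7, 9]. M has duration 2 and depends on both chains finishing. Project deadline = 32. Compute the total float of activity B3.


Forward pass: ES(B3) = sum of predecessors on chain B = 13
EF = ES + duration = 13 + 7 = 20
Backward pass: LF(M) = deadline = 32; LS(M) = 32 - 2 = 30
LF(B3) = LS(M) - sum(successors on chain B) = 30 - 9 = 21
LS = LF - duration = 21 - 7 = 14
Total float = LS - ES = 14 - 13 = 1

1


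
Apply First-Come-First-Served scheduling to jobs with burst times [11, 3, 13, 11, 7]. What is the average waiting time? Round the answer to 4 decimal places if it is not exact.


FCFS order (as given): [11, 3, 13, 11, 7]
Waiting times:
  Job 1: wait = 0
  Job 2: wait = 11
  Job 3: wait = 14
  Job 4: wait = 27
  Job 5: wait = 38
Sum of waiting times = 90
Average waiting time = 90/5 = 18.0

18.0


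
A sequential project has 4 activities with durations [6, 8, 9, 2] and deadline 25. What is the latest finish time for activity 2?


LF(activity 2) = deadline - sum of successor durations
Successors: activities 3 through 4 with durations [9, 2]
Sum of successor durations = 11
LF = 25 - 11 = 14

14


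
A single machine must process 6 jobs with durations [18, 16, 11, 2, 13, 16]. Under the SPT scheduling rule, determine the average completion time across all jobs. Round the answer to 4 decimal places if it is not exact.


Sort jobs by processing time (SPT order): [2, 11, 13, 16, 16, 18]
Compute completion times sequentially:
  Job 1: processing = 2, completes at 2
  Job 2: processing = 11, completes at 13
  Job 3: processing = 13, completes at 26
  Job 4: processing = 16, completes at 42
  Job 5: processing = 16, completes at 58
  Job 6: processing = 18, completes at 76
Sum of completion times = 217
Average completion time = 217/6 = 36.1667

36.1667


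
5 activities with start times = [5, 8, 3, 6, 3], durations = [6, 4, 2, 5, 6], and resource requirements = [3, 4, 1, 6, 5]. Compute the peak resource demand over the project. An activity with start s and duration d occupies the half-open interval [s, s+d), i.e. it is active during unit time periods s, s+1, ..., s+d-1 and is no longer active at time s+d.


Each activity i is active on [start_i, start_i + duration_i).
Compute total resource usage per time slot:
  t=0: active resources = [], total = 0
  t=1: active resources = [], total = 0
  t=2: active resources = [], total = 0
  t=3: active resources = [1, 5], total = 6
  t=4: active resources = [1, 5], total = 6
  t=5: active resources = [3, 5], total = 8
  t=6: active resources = [3, 6, 5], total = 14
  t=7: active resources = [3, 6, 5], total = 14
  t=8: active resources = [3, 4, 6, 5], total = 18
  t=9: active resources = [3, 4, 6], total = 13
  t=10: active resources = [3, 4, 6], total = 13
  t=11: active resources = [4], total = 4
Peak resource demand = 18

18


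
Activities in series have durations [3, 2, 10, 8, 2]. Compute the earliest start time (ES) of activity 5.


Activity 5 starts after activities 1 through 4 complete.
Predecessor durations: [3, 2, 10, 8]
ES = 3 + 2 + 10 + 8 = 23

23


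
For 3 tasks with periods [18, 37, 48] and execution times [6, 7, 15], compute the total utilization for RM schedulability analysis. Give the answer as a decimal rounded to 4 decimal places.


Compute individual utilizations (exact fractions):
  Task 1: C/T = 6/18 = 1/3 (approx. 0.3333)
  Task 2: C/T = 7/37 (approx. 0.1892)
  Task 3: C/T = 15/48 = 5/16 (approx. 0.3125)
Total utilization U = 1/3 + 7/37 + 5/16 = 1483/1776
Rounded to 4 decimal places: U = 0.8350
RM (Liu & Layland) bound for 3 tasks = 0.779763; compare with U = 1483/1776 (approx. 0.835023)
bound < U <= 1, so the RM sufficient condition is not met (inconclusive; an exact test such as response-time analysis is needed).

0.8350


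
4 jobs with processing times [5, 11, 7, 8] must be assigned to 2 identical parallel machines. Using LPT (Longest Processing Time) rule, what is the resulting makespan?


Sort jobs in decreasing order (LPT): [11, 8, 7, 5]
Assign each job to the least loaded machine:
  Machine 1: jobs [11, 5], load = 16
  Machine 2: jobs [8, 7], load = 15
Makespan = max load = 16

16


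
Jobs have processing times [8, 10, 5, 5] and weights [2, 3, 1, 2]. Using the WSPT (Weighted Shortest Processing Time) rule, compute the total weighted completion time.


Compute p/w ratios and sort ascending (WSPT): [(5, 2), (10, 3), (8, 2), (5, 1)]
Compute weighted completion times:
  Job (p=5,w=2): C=5, w*C=2*5=10
  Job (p=10,w=3): C=15, w*C=3*15=45
  Job (p=8,w=2): C=23, w*C=2*23=46
  Job (p=5,w=1): C=28, w*C=1*28=28
Total weighted completion time = 129

129


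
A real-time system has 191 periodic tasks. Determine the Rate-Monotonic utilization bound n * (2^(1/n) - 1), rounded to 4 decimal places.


Compute 2^(1/191) = 1.0036356358
Subtract 1: 1.0036356358 - 1 = 0.0036356358
Multiply by n: 191 * 0.0036356358 = 0.6944064378
Round to 4 dp: 0.6944

0.6944


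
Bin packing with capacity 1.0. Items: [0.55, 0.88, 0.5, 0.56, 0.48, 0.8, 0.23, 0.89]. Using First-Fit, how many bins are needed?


Place items sequentially using First-Fit:
  Item 0.55 -> new Bin 1
  Item 0.88 -> new Bin 2
  Item 0.5 -> new Bin 3
  Item 0.56 -> new Bin 4
  Item 0.48 -> Bin 3 (now 0.98)
  Item 0.8 -> new Bin 5
  Item 0.23 -> Bin 1 (now 0.78)
  Item 0.89 -> new Bin 6
Total bins used = 6

6


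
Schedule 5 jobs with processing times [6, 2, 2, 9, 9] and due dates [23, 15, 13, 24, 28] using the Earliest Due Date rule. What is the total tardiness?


Sort by due date (EDD order): [(2, 13), (2, 15), (6, 23), (9, 24), (9, 28)]
Compute completion times and tardiness:
  Job 1: p=2, d=13, C=2, tardiness=max(0,2-13)=0
  Job 2: p=2, d=15, C=4, tardiness=max(0,4-15)=0
  Job 3: p=6, d=23, C=10, tardiness=max(0,10-23)=0
  Job 4: p=9, d=24, C=19, tardiness=max(0,19-24)=0
  Job 5: p=9, d=28, C=28, tardiness=max(0,28-28)=0
Total tardiness = 0

0


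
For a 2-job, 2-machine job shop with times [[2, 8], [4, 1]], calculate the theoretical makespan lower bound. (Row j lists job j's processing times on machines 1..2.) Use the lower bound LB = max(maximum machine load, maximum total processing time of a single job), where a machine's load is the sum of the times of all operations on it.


Machine loads:
  Machine 1: 2 + 4 = 6
  Machine 2: 8 + 1 = 9
Max machine load = 9
Job totals:
  Job 1: 10
  Job 2: 5
Max job total = 10
Lower bound = max(9, 10) = 10

10


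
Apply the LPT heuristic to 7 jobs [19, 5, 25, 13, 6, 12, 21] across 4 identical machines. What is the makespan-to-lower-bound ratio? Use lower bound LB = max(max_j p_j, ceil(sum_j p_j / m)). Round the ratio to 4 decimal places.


LPT order: [25, 21, 19, 13, 12, 6, 5]
Machine loads after assignment: [25, 26, 25, 25]
LPT makespan = 26
Lower bound = max(max_job, ceil(total/4)) = max(25, 26) = 26
Ratio = 26 / 26 = 1.0

1.0


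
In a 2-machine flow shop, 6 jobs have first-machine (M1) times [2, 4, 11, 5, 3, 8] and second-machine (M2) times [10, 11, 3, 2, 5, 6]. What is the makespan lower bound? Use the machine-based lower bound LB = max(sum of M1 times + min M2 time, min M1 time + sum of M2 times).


LB1 = sum(M1 times) + min(M2 times) = 33 + 2 = 35
LB2 = min(M1 times) + sum(M2 times) = 2 + 37 = 39
Lower bound = max(LB1, LB2) = max(35, 39) = 39

39


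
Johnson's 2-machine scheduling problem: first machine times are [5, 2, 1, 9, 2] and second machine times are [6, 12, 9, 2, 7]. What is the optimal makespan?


Apply Johnson's rule:
  Group 1 (a <= b): [(3, 1, 9), (2, 2, 12), (5, 2, 7), (1, 5, 6)]
  Group 2 (a > b): [(4, 9, 2)]
Optimal job order: [3, 2, 5, 1, 4]
Schedule:
  Job 3: M1 done at 1, M2 done at 10
  Job 2: M1 done at 3, M2 done at 22
  Job 5: M1 done at 5, M2 done at 29
  Job 1: M1 done at 10, M2 done at 35
  Job 4: M1 done at 19, M2 done at 37
Makespan = 37

37


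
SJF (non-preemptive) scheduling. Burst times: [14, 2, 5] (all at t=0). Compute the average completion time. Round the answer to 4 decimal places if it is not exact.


SJF order (ascending): [2, 5, 14]
Completion times:
  Job 1: burst=2, C=2
  Job 2: burst=5, C=7
  Job 3: burst=14, C=21
Average completion = 30/3 = 10.0

10.0


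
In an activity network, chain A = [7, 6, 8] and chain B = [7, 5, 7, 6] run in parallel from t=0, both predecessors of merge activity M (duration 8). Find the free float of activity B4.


ES(B4) = sum of predecessors on chain B = 19
EF(B4) = ES + duration = 19 + 6 = 25
Successor of B4 is M. ES(M) = max(sum(A), sum(B)) = max(21, 25) = 25
Free float = ES(successor) - EF(current) = 25 - 25 = 0

0


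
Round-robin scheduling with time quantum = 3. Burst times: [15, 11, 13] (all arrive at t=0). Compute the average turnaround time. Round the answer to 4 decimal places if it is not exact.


Time quantum = 3
Execution trace:
  J1 runs 3 units, time = 3
  J2 runs 3 units, time = 6
  J3 runs 3 units, time = 9
  J1 runs 3 units, time = 12
  J2 runs 3 units, time = 15
  J3 runs 3 units, time = 18
  J1 runs 3 units, time = 21
  J2 runs 3 units, time = 24
  J3 runs 3 units, time = 27
  J1 runs 3 units, time = 30
  J2 runs 2 units, time = 32
  J3 runs 3 units, time = 35
  J1 runs 3 units, time = 38
  J3 runs 1 units, time = 39
Finish times: [38, 32, 39]
Average turnaround = 109/3 = 36.3333

36.3333


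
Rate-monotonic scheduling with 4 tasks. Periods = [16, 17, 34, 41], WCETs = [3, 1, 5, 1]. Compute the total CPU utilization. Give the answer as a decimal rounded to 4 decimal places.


Compute individual utilizations (exact fractions):
  Task 1: C/T = 3/16 (approx. 0.1875)
  Task 2: C/T = 1/17 (approx. 0.0588)
  Task 3: C/T = 5/34 (approx. 0.1471)
  Task 4: C/T = 1/41 (approx. 0.0244)
Total utilization U = 3/16 + 1/17 + 5/34 + 1/41 = 4659/11152
Rounded to 4 decimal places: U = 0.4178
RM (Liu & Layland) bound for 4 tasks = 0.756828; compare with U = 4659/11152 (approx. 0.417773)
U <= bound, so schedulable by RM sufficient condition.

0.4178


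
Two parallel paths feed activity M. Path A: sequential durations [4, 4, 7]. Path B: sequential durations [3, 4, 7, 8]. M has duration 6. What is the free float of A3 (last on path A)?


ES(A3) = sum of predecessors on chain A = 8
EF(A3) = ES + duration = 8 + 7 = 15
Successor of A3 is M. ES(M) = max(sum(A), sum(B)) = max(15, 22) = 22
Free float = ES(successor) - EF(current) = 22 - 15 = 7

7
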